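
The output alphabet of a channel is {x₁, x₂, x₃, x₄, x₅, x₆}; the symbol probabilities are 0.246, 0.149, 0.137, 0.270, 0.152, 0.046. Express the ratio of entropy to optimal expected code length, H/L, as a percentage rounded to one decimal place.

Entropy H = −Σ p log₂ p ≈ 2.4273 bits.
Huffman merges: 23/500+137/1000→183/1000; 149/1000+19/125→301/1000; 183/1000+123/500→429/1000; 27/100+301/1000→571/1000; 429/1000+571/1000→1. L = 621/250 ≈ 2.4840.
Efficiency = H/L = 2.4273/2.4840 = 97.7%.

97.7%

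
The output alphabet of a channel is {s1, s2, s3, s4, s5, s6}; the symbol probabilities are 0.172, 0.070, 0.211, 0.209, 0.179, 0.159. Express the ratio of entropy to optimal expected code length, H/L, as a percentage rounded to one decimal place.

Entropy H = −Σ p log₂ p ≈ 2.5171 bits.
Huffman merges: 7/100+159/1000→229/1000; 43/250+179/1000→351/1000; 209/1000+211/1000→21/50; 229/1000+351/1000→29/50; 21/50+29/50→1. L = 129/50 ≈ 2.5800.
Efficiency = H/L = 2.5171/2.5800 = 97.6%.

97.6%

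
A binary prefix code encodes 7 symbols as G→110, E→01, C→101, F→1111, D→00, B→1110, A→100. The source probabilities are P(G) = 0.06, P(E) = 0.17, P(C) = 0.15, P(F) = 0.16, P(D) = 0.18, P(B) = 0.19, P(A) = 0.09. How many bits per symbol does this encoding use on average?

L̄ = Σ pᵢ·ℓᵢ = 0.06·3 + 0.17·2 + 0.15·3 + 0.16·4 + 0.18·2 + 0.19·4 + 0.09·3 = 3 bits/symbol.

3 bits/symbol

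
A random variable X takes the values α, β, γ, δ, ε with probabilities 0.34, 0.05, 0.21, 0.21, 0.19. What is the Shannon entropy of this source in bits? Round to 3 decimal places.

H = −Σ pᵢ log₂ pᵢ.
−0.34·log₂(0.34) = 0.5292
−0.05·log₂(0.05) = 0.2161
−0.21·log₂(0.21) = 0.4728
−0.21·log₂(0.21) = 0.4728
−0.19·log₂(0.19) = 0.4552
Sum ≈ 2.1461 → 2.146 bits.

2.146 bits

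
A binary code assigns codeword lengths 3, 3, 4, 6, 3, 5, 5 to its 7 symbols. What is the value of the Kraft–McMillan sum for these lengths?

0.515625

With common denominator 2^6 = 64: Σ 2^(−ℓᵢ) = 8/64 + 8/64 + 4/64 + 1/64 + 8/64 + 2/64 + 2/64 = 33/64 = 0.515625.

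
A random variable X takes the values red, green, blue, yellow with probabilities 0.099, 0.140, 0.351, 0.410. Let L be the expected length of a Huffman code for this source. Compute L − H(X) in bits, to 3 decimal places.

Entropy H = −Σ p log₂ p ≈ 1.7850 bits.
Huffman merges: 99/1000+7/50→239/1000; 239/1000+351/1000→59/100; 41/100+59/100→1. L = 1829/1000 ≈ 1.8290.
L − H = 1.8290 − 1.7850 = 0.044 bits.

0.044 bits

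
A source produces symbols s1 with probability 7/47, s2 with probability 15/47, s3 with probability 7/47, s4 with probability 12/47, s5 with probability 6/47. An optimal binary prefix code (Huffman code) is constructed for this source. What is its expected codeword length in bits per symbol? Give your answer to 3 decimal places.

Repeatedly combine the two least-probable nodes; the expected code length is the sum of the merged weights.
merge 6/47 + 7/47 → 13/47
merge 7/47 + 12/47 → 19/47
merge 13/47 + 15/47 → 28/47
merge 19/47 + 28/47 → 1
L = 13/47 + 19/47 + 28/47 + 1 = 107/47 ≈ 2.277 bits/symbol.

2.277 bits/symbol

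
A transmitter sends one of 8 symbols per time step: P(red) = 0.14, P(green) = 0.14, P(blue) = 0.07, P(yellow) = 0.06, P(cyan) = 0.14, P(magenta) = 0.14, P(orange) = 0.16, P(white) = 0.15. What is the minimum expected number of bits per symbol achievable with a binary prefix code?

Repeatedly combine the two least-probable nodes; the expected code length is the sum of the merged weights.
merge 3/50 + 7/100 → 13/100
merge 13/100 + 7/50 → 27/100
merge 7/50 + 7/50 → 7/25
merge 7/50 + 3/20 → 29/100
merge 4/25 + 27/100 → 43/100
merge 7/25 + 29/100 → 57/100
merge 43/100 + 57/100 → 1
L = 13/100 + 27/100 + 7/25 + 29/100 + 43/100 + 57/100 + 1 = 297/100 = 2.97 bits/symbol.

2.97 bits/symbol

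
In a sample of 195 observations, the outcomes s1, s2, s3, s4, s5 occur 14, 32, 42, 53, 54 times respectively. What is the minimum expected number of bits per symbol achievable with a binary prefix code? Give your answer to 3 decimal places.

Probabilities are the counts divided by 195.
Repeatedly combine the two least-probable nodes; the expected code length is the sum of the merged weights.
merge 14/195 + 32/195 → 46/195
merge 14/65 + 46/195 → 88/195
merge 53/195 + 18/65 → 107/195
merge 88/195 + 107/195 → 1
L = 46/195 + 88/195 + 107/195 + 1 = 436/195 ≈ 2.236 bits/symbol.

2.236 bits/symbol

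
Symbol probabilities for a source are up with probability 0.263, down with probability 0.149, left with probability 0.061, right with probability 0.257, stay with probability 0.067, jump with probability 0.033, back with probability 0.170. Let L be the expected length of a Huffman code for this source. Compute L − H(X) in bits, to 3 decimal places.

Entropy H = −Σ p log₂ p ≈ 2.5242 bits.
Huffman merges: 33/1000+61/1000→47/500; 67/1000+47/500→161/1000; 149/1000+161/1000→31/100; 17/100+257/1000→427/1000; 263/1000+31/100→573/1000; 427/1000+573/1000→1. L = 513/200 ≈ 2.5650.
L − H = 2.5650 − 2.5242 = 0.041 bits.

0.041 bits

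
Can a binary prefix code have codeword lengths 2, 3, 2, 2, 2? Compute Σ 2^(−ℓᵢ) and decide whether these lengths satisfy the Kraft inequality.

With common denominator 2^3 = 8: Σ 2^(−ℓᵢ) = 2/8 + 1/8 + 2/8 + 2/8 + 2/8 = 9/8 = 1.125.
Kraft's inequality requires Σ ≤ 1; here Σ = 1.125 > 1, so no such prefix code exists.

1.125; no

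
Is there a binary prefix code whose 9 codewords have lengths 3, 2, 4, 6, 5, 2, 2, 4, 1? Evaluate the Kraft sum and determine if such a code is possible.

1.546875; no

With common denominator 2^6 = 64: Σ 2^(−ℓᵢ) = 8/64 + 16/64 + 4/64 + 1/64 + 2/64 + 16/64 + 16/64 + 4/64 + 32/64 = 99/64 = 1.546875.
Kraft's inequality requires Σ ≤ 1; here Σ = 1.546875 > 1, so no such prefix code exists.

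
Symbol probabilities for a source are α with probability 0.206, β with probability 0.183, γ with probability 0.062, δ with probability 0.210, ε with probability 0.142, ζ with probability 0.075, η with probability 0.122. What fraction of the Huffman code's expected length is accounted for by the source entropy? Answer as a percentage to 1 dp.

98.9%

Entropy H = −Σ p log₂ p ≈ 2.6899 bits.
Huffman merges: 31/500+3/40→137/1000; 61/500+137/1000→259/1000; 71/500+183/1000→13/40; 103/500+21/100→52/125; 259/1000+13/40→73/125; 52/125+73/125→1. L = 2721/1000 ≈ 2.7210.
Efficiency = H/L = 2.6899/2.7210 = 98.9%.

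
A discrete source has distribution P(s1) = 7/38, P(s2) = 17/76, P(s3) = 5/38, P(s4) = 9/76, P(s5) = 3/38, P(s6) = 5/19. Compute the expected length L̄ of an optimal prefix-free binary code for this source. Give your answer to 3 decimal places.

Repeatedly combine the two least-probable nodes; the expected code length is the sum of the merged weights.
merge 3/38 + 9/76 → 15/76
merge 5/38 + 7/38 → 6/19
merge 15/76 + 17/76 → 8/19
merge 5/19 + 6/19 → 11/19
merge 8/19 + 11/19 → 1
L = 15/76 + 6/19 + 8/19 + 11/19 + 1 = 191/76 ≈ 2.513 bits/symbol.

2.513 bits/symbol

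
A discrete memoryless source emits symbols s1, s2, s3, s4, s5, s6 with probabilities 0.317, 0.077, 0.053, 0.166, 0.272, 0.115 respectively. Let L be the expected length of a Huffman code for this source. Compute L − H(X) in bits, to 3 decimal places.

Entropy H = −Σ p log₂ p ≈ 2.3346 bits.
Huffman merges: 53/1000+77/1000→13/100; 23/200+13/100→49/200; 83/500+49/200→411/1000; 34/125+317/1000→589/1000; 411/1000+589/1000→1. L = 19/8 ≈ 2.3750.
L − H = 2.3750 − 2.3346 = 0.040 bits.

0.040 bits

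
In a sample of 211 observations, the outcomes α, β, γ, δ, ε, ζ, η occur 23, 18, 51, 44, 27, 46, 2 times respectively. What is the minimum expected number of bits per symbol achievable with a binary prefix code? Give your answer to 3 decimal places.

Probabilities are the counts divided by 211.
Repeatedly combine the two least-probable nodes; the expected code length is the sum of the merged weights.
merge 2/211 + 18/211 → 20/211
merge 20/211 + 23/211 → 43/211
merge 27/211 + 43/211 → 70/211
merge 44/211 + 46/211 → 90/211
merge 51/211 + 70/211 → 121/211
merge 90/211 + 121/211 → 1
L = 20/211 + 43/211 + 70/211 + 90/211 + 121/211 + 1 = 555/211 ≈ 2.630 bits/symbol.

2.630 bits/symbol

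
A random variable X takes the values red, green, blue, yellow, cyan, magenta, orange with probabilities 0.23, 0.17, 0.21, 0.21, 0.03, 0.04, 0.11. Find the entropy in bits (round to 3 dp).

2.556 bits

H = −Σ pᵢ log₂ pᵢ.
−0.23·log₂(0.23) = 0.4877
−0.17·log₂(0.17) = 0.4346
−0.21·log₂(0.21) = 0.4728
−0.21·log₂(0.21) = 0.4728
−0.03·log₂(0.03) = 0.1518
−0.04·log₂(0.04) = 0.1858
−0.11·log₂(0.11) = 0.3503
Sum ≈ 2.5557 → 2.556 bits.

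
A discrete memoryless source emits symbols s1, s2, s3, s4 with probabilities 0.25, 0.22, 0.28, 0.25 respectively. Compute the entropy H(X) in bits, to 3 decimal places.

H = −Σ pᵢ log₂ pᵢ.
−0.25·log₂(0.25) = 0.5000
−0.22·log₂(0.22) = 0.4806
−0.28·log₂(0.28) = 0.5142
−0.25·log₂(0.25) = 0.5000
Sum ≈ 1.9948 → 1.995 bits.

1.995 bits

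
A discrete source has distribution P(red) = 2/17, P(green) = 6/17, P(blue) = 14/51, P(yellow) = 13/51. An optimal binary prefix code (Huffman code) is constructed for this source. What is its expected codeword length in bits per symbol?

2 bits/symbol

Repeatedly combine the two least-probable nodes; the expected code length is the sum of the merged weights.
merge 2/17 + 13/51 → 19/51
merge 14/51 + 6/17 → 32/51
merge 19/51 + 32/51 → 1
L = 19/51 + 32/51 + 1 = 2 bits/symbol.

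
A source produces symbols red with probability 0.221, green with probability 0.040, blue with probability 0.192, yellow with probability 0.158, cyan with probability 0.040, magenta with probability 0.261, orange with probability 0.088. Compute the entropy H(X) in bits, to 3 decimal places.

2.545 bits

H = −Σ pᵢ log₂ pᵢ.
−0.221·log₂(0.221) = 0.4813
−0.040·log₂(0.040) = 0.1858
−0.192·log₂(0.192) = 0.4571
−0.158·log₂(0.158) = 0.4206
−0.040·log₂(0.040) = 0.1858
−0.261·log₂(0.261) = 0.5058
−0.088·log₂(0.088) = 0.3086
Sum ≈ 2.5449 → 2.545 bits.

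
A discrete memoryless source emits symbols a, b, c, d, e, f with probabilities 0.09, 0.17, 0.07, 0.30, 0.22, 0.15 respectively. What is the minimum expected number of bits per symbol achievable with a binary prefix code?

2.47 bits/symbol

Repeatedly combine the two least-probable nodes; the expected code length is the sum of the merged weights.
merge 7/100 + 9/100 → 4/25
merge 3/20 + 4/25 → 31/100
merge 17/100 + 11/50 → 39/100
merge 3/10 + 31/100 → 61/100
merge 39/100 + 61/100 → 1
L = 4/25 + 31/100 + 39/100 + 61/100 + 1 = 247/100 = 2.47 bits/symbol.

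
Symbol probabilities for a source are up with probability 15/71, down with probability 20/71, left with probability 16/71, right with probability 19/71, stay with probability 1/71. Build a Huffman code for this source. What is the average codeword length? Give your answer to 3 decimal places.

2.225 bits/symbol

Repeatedly combine the two least-probable nodes; the expected code length is the sum of the merged weights.
merge 1/71 + 15/71 → 16/71
merge 16/71 + 16/71 → 32/71
merge 19/71 + 20/71 → 39/71
merge 32/71 + 39/71 → 1
L = 16/71 + 32/71 + 39/71 + 1 = 158/71 ≈ 2.225 bits/symbol.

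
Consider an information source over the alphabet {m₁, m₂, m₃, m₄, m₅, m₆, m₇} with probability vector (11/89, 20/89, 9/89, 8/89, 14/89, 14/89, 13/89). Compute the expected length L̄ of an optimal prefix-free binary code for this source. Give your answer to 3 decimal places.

Repeatedly combine the two least-probable nodes; the expected code length is the sum of the merged weights.
merge 8/89 + 9/89 → 17/89
merge 11/89 + 13/89 → 24/89
merge 14/89 + 14/89 → 28/89
merge 17/89 + 20/89 → 37/89
merge 24/89 + 28/89 → 52/89
merge 37/89 + 52/89 → 1
L = 17/89 + 24/89 + 28/89 + 37/89 + 52/89 + 1 = 247/89 ≈ 2.775 bits/symbol.

2.775 bits/symbol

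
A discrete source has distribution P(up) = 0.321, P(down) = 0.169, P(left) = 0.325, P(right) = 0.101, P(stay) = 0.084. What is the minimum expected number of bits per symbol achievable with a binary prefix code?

Repeatedly combine the two least-probable nodes; the expected code length is the sum of the merged weights.
merge 21/250 + 101/1000 → 37/200
merge 169/1000 + 37/200 → 177/500
merge 321/1000 + 13/40 → 323/500
merge 177/500 + 323/500 → 1
L = 37/200 + 177/500 + 323/500 + 1 = 437/200 = 2.185 bits/symbol.

2.185 bits/symbol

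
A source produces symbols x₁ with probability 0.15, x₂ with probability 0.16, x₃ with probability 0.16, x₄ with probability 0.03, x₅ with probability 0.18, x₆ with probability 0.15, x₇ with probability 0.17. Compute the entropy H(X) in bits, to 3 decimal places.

2.699 bits

H = −Σ pᵢ log₂ pᵢ.
−0.15·log₂(0.15) = 0.4105
−0.16·log₂(0.16) = 0.4230
−0.16·log₂(0.16) = 0.4230
−0.03·log₂(0.03) = 0.1518
−0.18·log₂(0.18) = 0.4453
−0.15·log₂(0.15) = 0.4105
−0.17·log₂(0.17) = 0.4346
Sum ≈ 2.6988 → 2.699 bits.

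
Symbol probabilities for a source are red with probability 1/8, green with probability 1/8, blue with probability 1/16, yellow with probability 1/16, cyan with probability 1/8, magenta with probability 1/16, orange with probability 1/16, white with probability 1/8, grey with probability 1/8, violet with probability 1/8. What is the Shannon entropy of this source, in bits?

Each probability is a power of 1/2, so log₂(1/p) is an integer.
H = Σ p·log₂(1/p) = 1/8·3 + 1/8·3 + 1/16·4 + 1/16·4 + 1/8·3 + 1/16·4 + 1/16·4 + 1/8·3 + 1/8·3 + 1/8·3 = 3.25 bits.

3.25 bits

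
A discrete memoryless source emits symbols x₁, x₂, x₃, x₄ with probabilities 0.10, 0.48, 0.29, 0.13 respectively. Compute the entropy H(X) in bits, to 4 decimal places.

H = −Σ pᵢ log₂ pᵢ.
−0.10·log₂(0.10) = 0.3322
−0.48·log₂(0.48) = 0.5083
−0.29·log₂(0.29) = 0.5179
−0.13·log₂(0.13) = 0.3826
Sum ≈ 1.7410 → 1.7410 bits.

1.7410 bits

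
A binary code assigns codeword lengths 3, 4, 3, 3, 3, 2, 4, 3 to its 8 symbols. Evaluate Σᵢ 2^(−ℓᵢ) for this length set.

1

With common denominator 2^4 = 16: Σ 2^(−ℓᵢ) = 2/16 + 1/16 + 2/16 + 2/16 + 2/16 + 4/16 + 1/16 + 2/16 = 16/16 = 1.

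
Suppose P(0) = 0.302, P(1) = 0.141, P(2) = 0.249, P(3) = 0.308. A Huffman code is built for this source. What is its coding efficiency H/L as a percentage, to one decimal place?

Entropy H = −Σ p log₂ p ≈ 1.9429 bits.
Huffman merges: 141/1000+249/1000→39/100; 151/500+77/250→61/100; 39/100+61/100→1. L = 2 ≈ 2.0000.
Efficiency = H/L = 1.9429/2.0000 = 97.1%.

97.1%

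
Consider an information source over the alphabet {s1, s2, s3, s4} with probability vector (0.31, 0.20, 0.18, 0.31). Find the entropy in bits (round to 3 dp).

H = −Σ pᵢ log₂ pᵢ.
−0.31·log₂(0.31) = 0.5238
−0.20·log₂(0.20) = 0.4644
−0.18·log₂(0.18) = 0.4453
−0.31·log₂(0.31) = 0.5238
Sum ≈ 1.9573 → 1.957 bits.

1.957 bits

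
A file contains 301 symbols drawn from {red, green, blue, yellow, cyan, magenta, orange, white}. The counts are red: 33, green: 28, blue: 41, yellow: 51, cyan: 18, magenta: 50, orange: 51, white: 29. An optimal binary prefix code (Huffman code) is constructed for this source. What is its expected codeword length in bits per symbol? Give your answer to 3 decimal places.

2.983 bits/symbol

Probabilities are the counts divided by 301.
Repeatedly combine the two least-probable nodes; the expected code length is the sum of the merged weights.
merge 18/301 + 4/43 → 46/301
merge 29/301 + 33/301 → 62/301
merge 41/301 + 46/301 → 87/301
merge 50/301 + 51/301 → 101/301
merge 51/301 + 62/301 → 113/301
merge 87/301 + 101/301 → 188/301
merge 113/301 + 188/301 → 1
L = 46/301 + 62/301 + 87/301 + 101/301 + 113/301 + 188/301 + 1 = 898/301 ≈ 2.983 bits/symbol.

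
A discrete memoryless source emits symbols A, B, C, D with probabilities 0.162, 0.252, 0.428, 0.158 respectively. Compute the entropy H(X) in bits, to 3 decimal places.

H = −Σ pᵢ log₂ pᵢ.
−0.162·log₂(0.162) = 0.4254
−0.252·log₂(0.252) = 0.5011
−0.428·log₂(0.428) = 0.5240
−0.158·log₂(0.158) = 0.4206
Sum ≈ 1.8711 → 1.871 bits.

1.871 bits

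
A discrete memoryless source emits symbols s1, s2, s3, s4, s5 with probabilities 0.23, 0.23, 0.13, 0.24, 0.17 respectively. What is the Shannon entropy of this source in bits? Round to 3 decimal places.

2.287 bits

H = −Σ pᵢ log₂ pᵢ.
−0.23·log₂(0.23) = 0.4877
−0.23·log₂(0.23) = 0.4877
−0.13·log₂(0.13) = 0.3826
−0.24·log₂(0.24) = 0.4941
−0.17·log₂(0.17) = 0.4346
Sum ≈ 2.2867 → 2.287 bits.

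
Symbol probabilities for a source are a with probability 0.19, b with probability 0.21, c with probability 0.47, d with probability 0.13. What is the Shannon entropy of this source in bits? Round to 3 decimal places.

1.823 bits

H = −Σ pᵢ log₂ pᵢ.
−0.19·log₂(0.19) = 0.4552
−0.21·log₂(0.21) = 0.4728
−0.47·log₂(0.47) = 0.5120
−0.13·log₂(0.13) = 0.3826
Sum ≈ 1.8226 → 1.823 bits.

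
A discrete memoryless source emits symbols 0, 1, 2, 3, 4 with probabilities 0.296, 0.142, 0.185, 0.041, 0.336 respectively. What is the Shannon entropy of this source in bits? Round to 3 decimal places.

H = −Σ pᵢ log₂ pᵢ.
−0.296·log₂(0.296) = 0.5199
−0.142·log₂(0.142) = 0.3999
−0.185·log₂(0.185) = 0.4504
−0.041·log₂(0.041) = 0.1889
−0.336·log₂(0.336) = 0.5287
Sum ≈ 2.0877 → 2.088 bits.

2.088 bits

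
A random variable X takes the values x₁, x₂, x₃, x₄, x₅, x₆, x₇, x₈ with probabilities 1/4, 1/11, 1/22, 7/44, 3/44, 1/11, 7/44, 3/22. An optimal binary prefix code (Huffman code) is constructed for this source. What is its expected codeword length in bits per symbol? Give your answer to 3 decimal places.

Repeatedly combine the two least-probable nodes; the expected code length is the sum of the merged weights.
merge 1/22 + 3/44 → 5/44
merge 1/11 + 1/11 → 2/11
merge 5/44 + 3/22 → 1/4
merge 7/44 + 7/44 → 7/22
merge 2/11 + 1/4 → 19/44
merge 1/4 + 7/22 → 25/44
merge 19/44 + 25/44 → 1
L = 5/44 + 2/11 + 1/4 + 7/22 + 19/44 + 25/44 + 1 = 63/22 ≈ 2.864 bits/symbol.

2.864 bits/symbol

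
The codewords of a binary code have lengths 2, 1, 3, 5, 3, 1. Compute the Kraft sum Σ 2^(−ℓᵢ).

1.53125

With common denominator 2^5 = 32: Σ 2^(−ℓᵢ) = 8/32 + 16/32 + 4/32 + 1/32 + 4/32 + 16/32 = 49/32 = 1.53125.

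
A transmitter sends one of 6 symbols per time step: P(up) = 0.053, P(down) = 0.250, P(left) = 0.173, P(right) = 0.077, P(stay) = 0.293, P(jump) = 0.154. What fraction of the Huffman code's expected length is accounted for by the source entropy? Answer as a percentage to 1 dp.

98.7%

Entropy H = −Σ p log₂ p ≈ 2.3819 bits.
Huffman merges: 53/1000+77/1000→13/100; 13/100+77/500→71/250; 173/1000+1/4→423/1000; 71/250+293/1000→577/1000; 423/1000+577/1000→1. L = 1207/500 ≈ 2.4140.
Efficiency = H/L = 2.3819/2.4140 = 98.7%.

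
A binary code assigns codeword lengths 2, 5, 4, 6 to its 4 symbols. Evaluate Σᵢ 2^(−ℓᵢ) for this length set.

With common denominator 2^6 = 64: Σ 2^(−ℓᵢ) = 16/64 + 2/64 + 4/64 + 1/64 = 23/64 = 0.359375.

0.359375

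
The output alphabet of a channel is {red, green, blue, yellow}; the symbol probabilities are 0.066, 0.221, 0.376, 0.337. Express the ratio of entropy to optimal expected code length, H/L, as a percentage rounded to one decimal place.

Entropy H = −Σ p log₂ p ≈ 1.7995 bits.
Huffman merges: 33/500+221/1000→287/1000; 287/1000+337/1000→78/125; 47/125+78/125→1. L = 1911/1000 ≈ 1.9110.
Efficiency = H/L = 1.7995/1.9110 = 94.2%.

94.2%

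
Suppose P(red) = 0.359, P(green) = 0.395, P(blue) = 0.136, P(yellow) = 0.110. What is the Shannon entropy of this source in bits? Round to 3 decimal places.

H = −Σ pᵢ log₂ pᵢ.
−0.359·log₂(0.359) = 0.5306
−0.395·log₂(0.395) = 0.5293
−0.136·log₂(0.136) = 0.3915
−0.110·log₂(0.110) = 0.3503
Sum ≈ 1.8017 → 1.802 bits.

1.802 bits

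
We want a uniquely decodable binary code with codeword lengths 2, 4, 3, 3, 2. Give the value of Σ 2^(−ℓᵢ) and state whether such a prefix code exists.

0.8125; yes

With common denominator 2^4 = 16: Σ 2^(−ℓᵢ) = 4/16 + 1/16 + 2/16 + 2/16 + 4/16 = 13/16 = 0.8125.
Kraft's inequality requires Σ ≤ 1; here Σ = 0.8125 ≤ 1, so such a prefix code exists.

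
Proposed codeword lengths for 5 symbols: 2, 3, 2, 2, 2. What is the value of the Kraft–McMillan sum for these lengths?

With common denominator 2^3 = 8: Σ 2^(−ℓᵢ) = 2/8 + 1/8 + 2/8 + 2/8 + 2/8 = 9/8 = 1.125.

1.125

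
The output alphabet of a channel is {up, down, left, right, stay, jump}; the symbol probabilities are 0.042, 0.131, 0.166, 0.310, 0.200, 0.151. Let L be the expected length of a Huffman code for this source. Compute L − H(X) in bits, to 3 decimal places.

Entropy H = −Σ p log₂ p ≈ 2.4063 bits.
Huffman merges: 21/500+131/1000→173/1000; 151/1000+83/500→317/1000; 173/1000+1/5→373/1000; 31/100+317/1000→627/1000; 373/1000+627/1000→1. L = 249/100 ≈ 2.4900.
L − H = 2.4900 − 2.4063 = 0.084 bits.

0.084 bits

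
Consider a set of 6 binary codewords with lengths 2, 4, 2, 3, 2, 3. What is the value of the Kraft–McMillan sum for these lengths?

1.0625

With common denominator 2^4 = 16: Σ 2^(−ℓᵢ) = 4/16 + 1/16 + 4/16 + 2/16 + 4/16 + 2/16 = 17/16 = 1.0625.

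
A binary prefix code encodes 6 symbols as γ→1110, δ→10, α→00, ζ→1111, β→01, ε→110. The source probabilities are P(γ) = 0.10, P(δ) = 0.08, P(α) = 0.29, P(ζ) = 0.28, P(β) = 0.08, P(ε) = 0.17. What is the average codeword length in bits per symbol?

2.93 bits/symbol

L̄ = Σ pᵢ·ℓᵢ = 0.10·4 + 0.08·2 + 0.29·2 + 0.28·4 + 0.08·2 + 0.17·3 = 2.93 bits/symbol.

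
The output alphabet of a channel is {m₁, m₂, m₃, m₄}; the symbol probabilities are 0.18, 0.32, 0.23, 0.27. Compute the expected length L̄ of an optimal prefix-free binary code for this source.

2 bits/symbol

Repeatedly combine the two least-probable nodes; the expected code length is the sum of the merged weights.
merge 9/50 + 23/100 → 41/100
merge 27/100 + 8/25 → 59/100
merge 41/100 + 59/100 → 1
L = 41/100 + 59/100 + 1 = 2 bits/symbol.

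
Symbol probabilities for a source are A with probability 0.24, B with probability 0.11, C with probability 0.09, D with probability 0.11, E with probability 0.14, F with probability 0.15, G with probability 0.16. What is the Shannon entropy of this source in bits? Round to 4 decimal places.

2.7380 bits

H = −Σ pᵢ log₂ pᵢ.
−0.24·log₂(0.24) = 0.4941
−0.11·log₂(0.11) = 0.3503
−0.09·log₂(0.09) = 0.3127
−0.11·log₂(0.11) = 0.3503
−0.14·log₂(0.14) = 0.3971
−0.15·log₂(0.15) = 0.4105
−0.16·log₂(0.16) = 0.4230
Sum ≈ 2.7380 → 2.7380 bits.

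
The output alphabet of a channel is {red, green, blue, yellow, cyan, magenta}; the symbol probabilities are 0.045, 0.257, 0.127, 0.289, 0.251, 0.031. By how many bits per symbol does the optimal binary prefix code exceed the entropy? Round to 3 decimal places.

0.022 bits

Entropy H = −Σ p log₂ p ≈ 2.2567 bits.
Huffman merges: 31/1000+9/200→19/250; 19/250+127/1000→203/1000; 203/1000+251/1000→227/500; 257/1000+289/1000→273/500; 227/500+273/500→1. L = 2279/1000 ≈ 2.2790.
L − H = 2.2790 − 2.2567 = 0.022 bits.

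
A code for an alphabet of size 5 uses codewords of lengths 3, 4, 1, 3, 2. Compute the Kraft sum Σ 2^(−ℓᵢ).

1.0625

With common denominator 2^4 = 16: Σ 2^(−ℓᵢ) = 2/16 + 1/16 + 8/16 + 2/16 + 4/16 = 17/16 = 1.0625.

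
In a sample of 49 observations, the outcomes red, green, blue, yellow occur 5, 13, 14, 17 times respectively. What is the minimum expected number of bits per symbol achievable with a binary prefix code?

2 bits/symbol

Probabilities are the counts divided by 49.
Repeatedly combine the two least-probable nodes; the expected code length is the sum of the merged weights.
merge 5/49 + 13/49 → 18/49
merge 2/7 + 17/49 → 31/49
merge 18/49 + 31/49 → 1
L = 18/49 + 31/49 + 1 = 2 bits/symbol.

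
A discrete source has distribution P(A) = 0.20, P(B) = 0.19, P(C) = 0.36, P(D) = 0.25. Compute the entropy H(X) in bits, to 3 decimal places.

H = −Σ pᵢ log₂ pᵢ.
−0.20·log₂(0.20) = 0.4644
−0.19·log₂(0.19) = 0.4552
−0.36·log₂(0.36) = 0.5306
−0.25·log₂(0.25) = 0.5000
Sum ≈ 1.9502 → 1.950 bits.

1.950 bits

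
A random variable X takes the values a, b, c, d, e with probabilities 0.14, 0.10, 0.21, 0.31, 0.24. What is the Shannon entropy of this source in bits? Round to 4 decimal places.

H = −Σ pᵢ log₂ pᵢ.
−0.14·log₂(0.14) = 0.3971
−0.10·log₂(0.10) = 0.3322
−0.21·log₂(0.21) = 0.4728
−0.31·log₂(0.31) = 0.5238
−0.24·log₂(0.24) = 0.4941
Sum ≈ 2.2201 → 2.2201 bits.

2.2201 bits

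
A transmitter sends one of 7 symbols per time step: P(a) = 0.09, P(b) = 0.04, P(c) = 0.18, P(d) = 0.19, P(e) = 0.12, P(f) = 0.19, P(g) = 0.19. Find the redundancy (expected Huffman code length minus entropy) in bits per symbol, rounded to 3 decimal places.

0.074 bits

Entropy H = −Σ p log₂ p ≈ 2.6765 bits.
Huffman merges: 1/25+9/100→13/100; 3/25+13/100→1/4; 9/50+19/100→37/100; 19/100+19/100→19/50; 1/4+37/100→31/50; 19/50+31/50→1. L = 11/4 ≈ 2.7500.
L − H = 2.7500 − 2.6765 = 0.074 bits.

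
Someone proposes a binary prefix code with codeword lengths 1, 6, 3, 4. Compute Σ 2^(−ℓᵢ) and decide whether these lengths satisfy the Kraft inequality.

With common denominator 2^6 = 64: Σ 2^(−ℓᵢ) = 32/64 + 1/64 + 8/64 + 4/64 = 45/64 = 0.703125.
Kraft's inequality requires Σ ≤ 1; here Σ = 0.703125 ≤ 1, so such a prefix code exists.

0.703125; yes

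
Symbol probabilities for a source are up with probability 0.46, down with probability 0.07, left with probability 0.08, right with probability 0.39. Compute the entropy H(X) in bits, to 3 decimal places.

1.605 bits

H = −Σ pᵢ log₂ pᵢ.
−0.46·log₂(0.46) = 0.5153
−0.07·log₂(0.07) = 0.2686
−0.08·log₂(0.08) = 0.2915
−0.39·log₂(0.39) = 0.5298
Sum ≈ 1.6052 → 1.605 bits.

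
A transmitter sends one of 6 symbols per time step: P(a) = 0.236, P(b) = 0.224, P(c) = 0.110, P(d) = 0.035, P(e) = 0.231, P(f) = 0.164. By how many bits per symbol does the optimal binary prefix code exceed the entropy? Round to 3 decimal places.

0.043 bits

Entropy H = −Σ p log₂ p ≈ 2.4108 bits.
Huffman merges: 7/200+11/100→29/200; 29/200+41/250→309/1000; 28/125+231/1000→91/200; 59/250+309/1000→109/200; 91/200+109/200→1. L = 1227/500 ≈ 2.4540.
L − H = 2.4540 − 2.4108 = 0.043 bits.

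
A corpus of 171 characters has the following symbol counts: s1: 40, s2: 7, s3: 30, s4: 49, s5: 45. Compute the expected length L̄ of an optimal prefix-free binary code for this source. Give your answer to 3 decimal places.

2.216 bits/symbol

Probabilities are the counts divided by 171.
Repeatedly combine the two least-probable nodes; the expected code length is the sum of the merged weights.
merge 7/171 + 10/57 → 37/171
merge 37/171 + 40/171 → 77/171
merge 5/19 + 49/171 → 94/171
merge 77/171 + 94/171 → 1
L = 37/171 + 77/171 + 94/171 + 1 = 379/171 ≈ 2.216 bits/symbol.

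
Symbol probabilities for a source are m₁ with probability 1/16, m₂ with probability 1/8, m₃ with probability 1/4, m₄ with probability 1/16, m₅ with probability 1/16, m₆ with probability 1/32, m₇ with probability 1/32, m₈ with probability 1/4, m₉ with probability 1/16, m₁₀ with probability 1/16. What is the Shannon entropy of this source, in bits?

2.9375 bits

Each probability is a power of 1/2, so log₂(1/p) is an integer.
H = Σ p·log₂(1/p) = 1/16·4 + 1/8·3 + 1/4·2 + 1/16·4 + 1/16·4 + 1/32·5 + 1/32·5 + 1/4·2 + 1/16·4 + 1/16·4 = 2.9375 bits.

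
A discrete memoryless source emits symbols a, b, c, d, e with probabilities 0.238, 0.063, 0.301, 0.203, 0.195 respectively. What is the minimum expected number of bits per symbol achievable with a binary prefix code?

Repeatedly combine the two least-probable nodes; the expected code length is the sum of the merged weights.
merge 63/1000 + 39/200 → 129/500
merge 203/1000 + 119/500 → 441/1000
merge 129/500 + 301/1000 → 559/1000
merge 441/1000 + 559/1000 → 1
L = 129/500 + 441/1000 + 559/1000 + 1 = 1129/500 = 2.258 bits/symbol.

2.258 bits/symbol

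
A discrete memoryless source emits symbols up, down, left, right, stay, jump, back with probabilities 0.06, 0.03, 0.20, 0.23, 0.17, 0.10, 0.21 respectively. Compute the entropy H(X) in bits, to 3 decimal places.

H = −Σ pᵢ log₂ pᵢ.
−0.06·log₂(0.06) = 0.2435
−0.03·log₂(0.03) = 0.1518
−0.20·log₂(0.20) = 0.4644
−0.23·log₂(0.23) = 0.4877
−0.17·log₂(0.17) = 0.4346
−0.10·log₂(0.10) = 0.3322
−0.21·log₂(0.21) = 0.4728
Sum ≈ 2.5870 → 2.587 bits.

2.587 bits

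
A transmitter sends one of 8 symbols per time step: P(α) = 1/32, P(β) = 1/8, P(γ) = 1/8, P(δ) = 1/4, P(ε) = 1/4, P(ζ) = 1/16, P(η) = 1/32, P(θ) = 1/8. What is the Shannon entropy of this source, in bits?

Each probability is a power of 1/2, so log₂(1/p) is an integer.
H = Σ p·log₂(1/p) = 1/32·5 + 1/8·3 + 1/8·3 + 1/4·2 + 1/4·2 + 1/16·4 + 1/32·5 + 1/8·3 = 2.6875 bits.

2.6875 bits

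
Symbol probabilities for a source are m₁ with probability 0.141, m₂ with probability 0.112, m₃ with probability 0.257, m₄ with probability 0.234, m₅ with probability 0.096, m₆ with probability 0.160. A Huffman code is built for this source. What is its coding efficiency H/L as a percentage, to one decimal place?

Entropy H = −Σ p log₂ p ≈ 2.4939 bits.
Huffman merges: 12/125+14/125→26/125; 141/1000+4/25→301/1000; 26/125+117/500→221/500; 257/1000+301/1000→279/500; 221/500+279/500→1. L = 2509/1000 ≈ 2.5090.
Efficiency = H/L = 2.4939/2.5090 = 99.4%.

99.4%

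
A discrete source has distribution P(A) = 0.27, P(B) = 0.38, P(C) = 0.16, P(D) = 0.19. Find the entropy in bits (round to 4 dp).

1.9187 bits

H = −Σ pᵢ log₂ pᵢ.
−0.27·log₂(0.27) = 0.5100
−0.38·log₂(0.38) = 0.5305
−0.16·log₂(0.16) = 0.4230
−0.19·log₂(0.19) = 0.4552
Sum ≈ 1.9187 → 1.9187 bits.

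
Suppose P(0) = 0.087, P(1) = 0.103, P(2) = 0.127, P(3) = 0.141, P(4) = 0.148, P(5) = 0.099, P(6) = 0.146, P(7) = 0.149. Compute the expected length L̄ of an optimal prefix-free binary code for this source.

Repeatedly combine the two least-probable nodes; the expected code length is the sum of the merged weights.
merge 87/1000 + 99/1000 → 93/500
merge 103/1000 + 127/1000 → 23/100
merge 141/1000 + 73/500 → 287/1000
merge 37/250 + 149/1000 → 297/1000
merge 93/500 + 23/100 → 52/125
merge 287/1000 + 297/1000 → 73/125
merge 52/125 + 73/125 → 1
L = 93/500 + 23/100 + 287/1000 + 297/1000 + 52/125 + 73/125 + 1 = 3 bits/symbol.

3 bits/symbol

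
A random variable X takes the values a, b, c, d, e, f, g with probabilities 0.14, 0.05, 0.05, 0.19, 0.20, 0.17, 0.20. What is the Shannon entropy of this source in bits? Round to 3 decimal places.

2.648 bits

H = −Σ pᵢ log₂ pᵢ.
−0.14·log₂(0.14) = 0.3971
−0.05·log₂(0.05) = 0.2161
−0.05·log₂(0.05) = 0.2161
−0.19·log₂(0.19) = 0.4552
−0.20·log₂(0.20) = 0.4644
−0.17·log₂(0.17) = 0.4346
−0.20·log₂(0.20) = 0.4644
Sum ≈ 2.6479 → 2.648 bits.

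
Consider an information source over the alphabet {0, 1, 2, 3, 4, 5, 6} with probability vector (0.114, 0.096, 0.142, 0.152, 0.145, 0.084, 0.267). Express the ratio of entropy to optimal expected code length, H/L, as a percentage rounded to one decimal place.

Entropy H = −Σ p log₂ p ≈ 2.7075 bits.
Huffman merges: 21/250+12/125→9/50; 57/500+71/500→32/125; 29/200+19/125→297/1000; 9/50+32/125→109/250; 267/1000+297/1000→141/250; 109/250+141/250→1. L = 2733/1000 ≈ 2.7330.
Efficiency = H/L = 2.7075/2.7330 = 99.1%.

99.1%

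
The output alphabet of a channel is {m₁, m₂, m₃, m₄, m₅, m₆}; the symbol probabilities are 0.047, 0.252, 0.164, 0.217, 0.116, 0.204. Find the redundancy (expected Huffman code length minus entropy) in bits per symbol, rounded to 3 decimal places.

Entropy H = −Σ p log₂ p ≈ 2.4428 bits.
Huffman merges: 47/1000+29/250→163/1000; 163/1000+41/250→327/1000; 51/250+217/1000→421/1000; 63/250+327/1000→579/1000; 421/1000+579/1000→1. L = 249/100 ≈ 2.4900.
L − H = 2.4900 − 2.4428 = 0.047 bits.

0.047 bits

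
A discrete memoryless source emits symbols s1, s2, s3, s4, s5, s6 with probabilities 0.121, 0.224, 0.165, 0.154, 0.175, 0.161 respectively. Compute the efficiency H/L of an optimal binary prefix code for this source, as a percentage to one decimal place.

98.5%

Entropy H = −Σ p log₂ p ≈ 2.5610 bits.
Huffman merges: 121/1000+77/500→11/40; 161/1000+33/200→163/500; 7/40+28/125→399/1000; 11/40+163/500→601/1000; 399/1000+601/1000→1. L = 2601/1000 ≈ 2.6010.
Efficiency = H/L = 2.5610/2.6010 = 98.5%.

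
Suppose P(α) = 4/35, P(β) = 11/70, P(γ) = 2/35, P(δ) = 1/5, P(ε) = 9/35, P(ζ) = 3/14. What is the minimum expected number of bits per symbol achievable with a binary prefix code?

Repeatedly combine the two least-probable nodes; the expected code length is the sum of the merged weights.
merge 2/35 + 4/35 → 6/35
merge 11/70 + 6/35 → 23/70
merge 1/5 + 3/14 → 29/70
merge 9/35 + 23/70 → 41/70
merge 29/70 + 41/70 → 1
L = 6/35 + 23/70 + 29/70 + 41/70 + 1 = 5/2 = 2.5 bits/symbol.

2.5 bits/symbol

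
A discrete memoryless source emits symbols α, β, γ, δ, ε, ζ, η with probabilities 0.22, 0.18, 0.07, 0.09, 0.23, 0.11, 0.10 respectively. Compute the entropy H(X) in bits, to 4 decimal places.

2.6772 bits

H = −Σ pᵢ log₂ pᵢ.
−0.22·log₂(0.22) = 0.4806
−0.18·log₂(0.18) = 0.4453
−0.07·log₂(0.07) = 0.2686
−0.09·log₂(0.09) = 0.3127
−0.23·log₂(0.23) = 0.4877
−0.11·log₂(0.11) = 0.3503
−0.10·log₂(0.10) = 0.3322
Sum ≈ 2.6772 → 2.6772 bits.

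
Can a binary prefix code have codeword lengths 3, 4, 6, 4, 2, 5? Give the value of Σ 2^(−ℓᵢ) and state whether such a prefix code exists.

With common denominator 2^6 = 64: Σ 2^(−ℓᵢ) = 8/64 + 4/64 + 1/64 + 4/64 + 16/64 + 2/64 = 35/64 = 0.546875.
Kraft's inequality requires Σ ≤ 1; here Σ = 0.546875 ≤ 1, so such a prefix code exists.

0.546875; yes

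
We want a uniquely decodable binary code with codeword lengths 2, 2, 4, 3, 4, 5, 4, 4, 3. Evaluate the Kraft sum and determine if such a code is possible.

1.03125; no

With common denominator 2^5 = 32: Σ 2^(−ℓᵢ) = 8/32 + 8/32 + 2/32 + 4/32 + 2/32 + 1/32 + 2/32 + 2/32 + 4/32 = 33/32 = 1.03125.
Kraft's inequality requires Σ ≤ 1; here Σ = 1.03125 > 1, so no such prefix code exists.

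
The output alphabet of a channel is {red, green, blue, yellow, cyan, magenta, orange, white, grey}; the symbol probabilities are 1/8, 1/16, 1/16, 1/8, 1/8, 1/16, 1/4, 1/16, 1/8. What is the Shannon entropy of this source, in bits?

3 bits

Each probability is a power of 1/2, so log₂(1/p) is an integer.
H = Σ p·log₂(1/p) = 1/8·3 + 1/16·4 + 1/16·4 + 1/8·3 + 1/8·3 + 1/16·4 + 1/4·2 + 1/16·4 + 1/8·3 = 3 bits.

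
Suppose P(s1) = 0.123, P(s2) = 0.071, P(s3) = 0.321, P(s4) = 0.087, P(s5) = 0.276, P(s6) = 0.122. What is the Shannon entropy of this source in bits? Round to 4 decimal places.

H = −Σ pᵢ log₂ pᵢ.
−0.123·log₂(0.123) = 0.3719
−0.071·log₂(0.071) = 0.2709
−0.321·log₂(0.321) = 0.5262
−0.087·log₂(0.087) = 0.3065
−0.276·log₂(0.276) = 0.5126
−0.122·log₂(0.122) = 0.3703
Sum ≈ 2.3584 → 2.3584 bits.

2.3584 bits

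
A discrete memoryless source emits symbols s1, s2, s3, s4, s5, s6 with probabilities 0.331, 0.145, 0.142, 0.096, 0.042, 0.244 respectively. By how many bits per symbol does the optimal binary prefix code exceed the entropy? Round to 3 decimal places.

0.073 bits

Entropy H = −Σ p log₂ p ≈ 2.3450 bits.
Huffman merges: 21/500+12/125→69/500; 69/500+71/500→7/25; 29/200+61/250→389/1000; 7/25+331/1000→611/1000; 389/1000+611/1000→1. L = 1209/500 ≈ 2.4180.
L − H = 2.4180 − 2.3450 = 0.073 bits.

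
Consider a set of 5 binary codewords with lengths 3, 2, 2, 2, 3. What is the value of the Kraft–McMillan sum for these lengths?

With common denominator 2^3 = 8: Σ 2^(−ℓᵢ) = 1/8 + 2/8 + 2/8 + 2/8 + 1/8 = 8/8 = 1.

1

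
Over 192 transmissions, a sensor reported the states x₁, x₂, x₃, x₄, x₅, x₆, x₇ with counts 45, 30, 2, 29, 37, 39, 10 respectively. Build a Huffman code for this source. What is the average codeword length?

2.625 bits/symbol

Probabilities are the counts divided by 192.
Repeatedly combine the two least-probable nodes; the expected code length is the sum of the merged weights.
merge 1/96 + 5/96 → 1/16
merge 1/16 + 29/192 → 41/192
merge 5/32 + 37/192 → 67/192
merge 13/64 + 41/192 → 5/12
merge 15/64 + 67/192 → 7/12
merge 5/12 + 7/12 → 1
L = 1/16 + 41/192 + 67/192 + 5/12 + 7/12 + 1 = 21/8 = 2.625 bits/symbol.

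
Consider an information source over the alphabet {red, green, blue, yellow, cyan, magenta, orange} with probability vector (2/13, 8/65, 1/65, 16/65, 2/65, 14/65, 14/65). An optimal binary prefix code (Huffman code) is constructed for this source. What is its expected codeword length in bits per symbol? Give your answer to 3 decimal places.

2.538 bits/symbol

Repeatedly combine the two least-probable nodes; the expected code length is the sum of the merged weights.
merge 1/65 + 2/65 → 3/65
merge 3/65 + 8/65 → 11/65
merge 2/13 + 11/65 → 21/65
merge 14/65 + 14/65 → 28/65
merge 16/65 + 21/65 → 37/65
merge 28/65 + 37/65 → 1
L = 3/65 + 11/65 + 21/65 + 28/65 + 37/65 + 1 = 33/13 ≈ 2.538 bits/symbol.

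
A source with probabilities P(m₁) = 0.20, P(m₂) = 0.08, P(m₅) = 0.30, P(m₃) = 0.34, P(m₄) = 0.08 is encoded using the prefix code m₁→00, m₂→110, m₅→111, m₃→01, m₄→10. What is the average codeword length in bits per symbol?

L̄ = Σ pᵢ·ℓᵢ = 0.20·2 + 0.08·3 + 0.30·3 + 0.34·2 + 0.08·2 = 2.38 bits/symbol.

2.38 bits/symbol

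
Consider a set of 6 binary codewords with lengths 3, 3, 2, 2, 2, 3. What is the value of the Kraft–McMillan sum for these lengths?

With common denominator 2^3 = 8: Σ 2^(−ℓᵢ) = 1/8 + 1/8 + 2/8 + 2/8 + 2/8 + 1/8 = 9/8 = 1.125.

1.125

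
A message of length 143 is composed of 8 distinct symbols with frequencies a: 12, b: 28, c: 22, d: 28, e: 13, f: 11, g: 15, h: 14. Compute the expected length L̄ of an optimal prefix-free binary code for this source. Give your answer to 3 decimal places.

2.958 bits/symbol

Probabilities are the counts divided by 143.
Repeatedly combine the two least-probable nodes; the expected code length is the sum of the merged weights.
merge 1/13 + 12/143 → 23/143
merge 1/11 + 14/143 → 27/143
merge 15/143 + 2/13 → 37/143
merge 23/143 + 27/143 → 50/143
merge 28/143 + 28/143 → 56/143
merge 37/143 + 50/143 → 87/143
merge 56/143 + 87/143 → 1
L = 23/143 + 27/143 + 37/143 + 50/143 + 56/143 + 87/143 + 1 = 423/143 ≈ 2.958 bits/symbol.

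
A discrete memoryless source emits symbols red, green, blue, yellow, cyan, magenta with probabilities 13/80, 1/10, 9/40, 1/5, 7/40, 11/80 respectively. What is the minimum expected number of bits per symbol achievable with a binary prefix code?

2.575 bits/symbol

Repeatedly combine the two least-probable nodes; the expected code length is the sum of the merged weights.
merge 1/10 + 11/80 → 19/80
merge 13/80 + 7/40 → 27/80
merge 1/5 + 9/40 → 17/40
merge 19/80 + 27/80 → 23/40
merge 17/40 + 23/40 → 1
L = 19/80 + 27/80 + 17/40 + 23/40 + 1 = 103/40 = 2.575 bits/symbol.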